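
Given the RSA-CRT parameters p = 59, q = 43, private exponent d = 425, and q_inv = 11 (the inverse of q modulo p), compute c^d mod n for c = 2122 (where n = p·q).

812

d_p = d mod (p−1) = 425 mod 58 = 19; d_q = d mod (q−1) = 5.
m₁ = c^(d_p) mod p: c ≡ 57 (mod 59), and 57^19 mod 59 = 45.
m₂ = c^(d_q) mod q: c ≡ 15 (mod 43), and 15^5 mod 43 = 38.
h = q_inv·(m₁ − m₂) mod p = 11·(45 − 38) mod 59 = 18.
m = m₂ + h·q = 38 + 18·43 = 812.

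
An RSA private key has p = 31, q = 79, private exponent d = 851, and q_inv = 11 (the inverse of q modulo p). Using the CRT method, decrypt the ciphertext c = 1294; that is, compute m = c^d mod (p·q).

d_p = d mod (p−1) = 851 mod 30 = 11; d_q = d mod (q−1) = 71.
m₁ = c^(d_p) mod p: c ≡ 23 (mod 31), and 23^11 mod 31 = 23.
m₂ = c^(d_q) mod q: c ≡ 30 (mod 79), and 30^71 mod 79 = 53.
h = q_inv·(m₁ − m₂) mod p = 11·(23 − 53) mod 31 = 11.
m = m₂ + h·q = 53 + 11·79 = 922.

922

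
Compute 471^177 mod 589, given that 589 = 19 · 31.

Mod 19: 471 ≡ 15; by Fermat, exponent reduces to 177 mod 18 = 15; 15^15 ≡ 8 (mod 19).
Mod 31: 471 ≡ 6; by Fermat, exponent reduces to 177 mod 30 = 27; 6^27 ≡ 30 (mod 31).
Combine by CRT: x ≡ 8 (mod 19), x ≡ 30 (mod 31) ⇒ x ≡ 464 (mod 589).

464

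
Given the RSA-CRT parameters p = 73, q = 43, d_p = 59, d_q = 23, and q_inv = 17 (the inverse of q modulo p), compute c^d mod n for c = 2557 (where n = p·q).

m₁ = c^(d_p) mod p: c ≡ 2 (mod 73), and 2^59 mod 73 = 32.
m₂ = c^(d_q) mod q: c ≡ 20 (mod 43), and 20^23 mod 43 = 30.
h = q_inv·(m₁ − m₂) mod p = 17·(32 − 30) mod 73 = 34.
m = m₂ + h·q = 30 + 34·43 = 1492.

1492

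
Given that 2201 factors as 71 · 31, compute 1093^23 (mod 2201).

2186

Mod 71: 1093 ≡ 28; 28^23 ≡ 56 (mod 71).
Mod 31: 1093 ≡ 8; 8^23 ≡ 16 (mod 31).
Combine by CRT: x ≡ 56 (mod 71), x ≡ 16 (mod 31) ⇒ x ≡ 2186 (mod 2201).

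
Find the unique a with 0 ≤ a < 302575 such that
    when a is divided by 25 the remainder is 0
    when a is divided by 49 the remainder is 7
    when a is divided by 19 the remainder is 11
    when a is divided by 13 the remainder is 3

The moduli are pairwise coprime; N = 25·49·19·13 = 302575.
N/25 = 12103; 12103 ≡ 3 (mod 25); 3·17 ≡ 1, so inverse 17.
N/49 = 6175; 6175 ≡ 1 (mod 49), inverse 1.
N/19 = 15925; 15925 ≡ 3 (mod 19); 3·13 ≡ 1, so inverse 13.
N/13 = 23275; 23275 ≡ 5 (mod 13); 5·8 ≡ 1, so inverse 8.
a ≡ 0·12103·17 + 7·6175·1 + 11·15925·13 + 3·23275·8 = 2879100.
2879100 mod 302575 = 155925.

155925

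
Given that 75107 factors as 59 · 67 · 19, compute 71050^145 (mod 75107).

41771

Mod 59: 71050 ≡ 14; by Fermat, exponent reduces to 145 mod 58 = 29; 14^29 ≡ 58 (mod 59).
Mod 67: 71050 ≡ 30; by Fermat, exponent reduces to 145 mod 66 = 13; 30^13 ≡ 30 (mod 67).
Mod 19: 71050 ≡ 9; by Fermat, exponent reduces to 145 mod 18 = 1; 9^1 ≡ 9 (mod 19).
Combine by CRT: x ≡ 58 (mod 59), x ≡ 30 (mod 67), x ≡ 9 (mod 19) ⇒ x ≡ 41771 (mod 75107).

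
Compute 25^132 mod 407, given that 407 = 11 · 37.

Mod 11: 25 ≡ 3; by Fermat, exponent reduces to 132 mod 10 = 2; 3^2 ≡ 9 (mod 11).
Mod 37: 25 ≡ 25; by Fermat, exponent reduces to 132 mod 36 = 24; 25^24 ≡ 10 (mod 37).
Combine by CRT: x ≡ 9 (mod 11), x ≡ 10 (mod 37) ⇒ x ≡ 306 (mod 407).

306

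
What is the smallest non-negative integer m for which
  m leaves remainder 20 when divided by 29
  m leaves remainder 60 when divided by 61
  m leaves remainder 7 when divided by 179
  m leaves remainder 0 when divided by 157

The moduli are pairwise coprime; N = 29·61·179·157 = 49714207.
N/29 = 1714283; 1714283 ≡ 6 (mod 29); 6·5 ≡ 1, so inverse 5.
N/61 = 814987; 814987 ≡ 27 (mod 61); 27·52 ≡ 1, so inverse 52.
N/179 = 277733; 277733 ≡ 104 (mod 179); 104·105 ≡ 1, so inverse 105.
N/157 = 316651; 316651 ≡ 139 (mod 157); 139·61 ≡ 1, so inverse 61.
m ≡ 20·1714283·5 + 60·814987·52 + 7·277733·105 + 0·316651·61 = 2918321495.
2918321495 mod 49714207 = 34897489.

34897489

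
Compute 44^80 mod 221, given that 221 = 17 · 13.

1

Mod 17: 44 ≡ 10; since 16 | 80, by Fermat 10^80 ≡ 1 (mod 17).
Mod 13: 44 ≡ 5; by Fermat, exponent reduces to 80 mod 12 = 8; 5^8 ≡ 1 (mod 13).
Combine by CRT: x ≡ 1 (mod 17), x ≡ 1 (mod 13) ⇒ x ≡ 1 (mod 221).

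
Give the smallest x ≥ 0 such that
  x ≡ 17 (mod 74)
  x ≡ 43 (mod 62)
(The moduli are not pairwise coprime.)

2089

gcd(74, 62) = 2 and 2 | (43 − 17), so the pair is consistent; merging gives x ≡ 2089 (mod 2294), where 2294 = lcm(74, 62).
The solution is unique modulo lcm(74, 62) = 2294.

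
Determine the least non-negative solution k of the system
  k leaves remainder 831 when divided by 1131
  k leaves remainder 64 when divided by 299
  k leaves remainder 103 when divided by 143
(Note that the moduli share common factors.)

76608

gcd(1131, 299) = 13 and 13 | (64 − 831), so the pair is consistent; merging gives k ≡ 24582 (mod 26013), where 26013 = lcm(1131, 299).
gcd(26013, 143) = 13 and 13 | (103 − 24582), so the pair is consistent; merging gives k ≡ 76608 (mod 286143), where 286143 = lcm(26013, 143).
The solution is unique modulo lcm(1131, 299, 143) = 286143.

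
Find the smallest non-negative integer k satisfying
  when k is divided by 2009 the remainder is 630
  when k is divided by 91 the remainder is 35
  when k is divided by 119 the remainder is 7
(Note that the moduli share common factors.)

38801

Combine the congruences pairwise.
gcd(2009, 91) = 7 and 7 | (35 − 630), so the pair is consistent; merging gives k ≡ 12684 (mod 26117), where 26117 = lcm(2009, 91).
gcd(26117, 119) = 7 and 7 | (7 − 12684), so the pair is consistent; merging gives k ≡ 38801 (mod 443989), where 443989 = lcm(26117, 119).
The solution is unique modulo lcm(2009, 91, 119) = 443989.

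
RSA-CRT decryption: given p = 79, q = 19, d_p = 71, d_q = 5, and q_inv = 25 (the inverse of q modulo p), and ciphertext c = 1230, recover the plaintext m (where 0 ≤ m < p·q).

m₁ = c^(d_p) mod p: c ≡ 45 (mod 79), and 45^71 mod 79 = 32.
m₂ = c^(d_q) mod q: c ≡ 14 (mod 19), and 14^5 mod 19 = 10.
h = q_inv·(m₁ − m₂) mod p = 25·(32 − 10) mod 79 = 76.
m = m₂ + h·q = 10 + 76·19 = 1454.

1454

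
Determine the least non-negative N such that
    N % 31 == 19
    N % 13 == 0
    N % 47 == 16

Combine the congruences pairwise.
From N ≡ 19 (mod 31) write N = 19 + 31t. Substituting into N ≡ 0 (mod 13) gives 31t ≡ 7 (mod 13), and since 5⁻¹ ≡ 8 (mod 13), t ≡ 4. Hence N ≡ 19 + 31·4 = 143 (mod 403).
From N ≡ 143 (mod 403) write N = 143 + 403t. Substituting into N ≡ 16 (mod 47) gives 403t ≡ 14 (mod 47), and since 27⁻¹ ≡ 7 (mod 47), t ≡ 4. Hence N ≡ 143 + 403·4 = 1755 (mod 18941).

1755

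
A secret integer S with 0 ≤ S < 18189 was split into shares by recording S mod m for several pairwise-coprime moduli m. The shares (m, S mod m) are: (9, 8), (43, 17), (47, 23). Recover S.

15110

Combine the congruences pairwise.
From S ≡ 8 (mod 9) write S = 8 + 9t. Substituting into S ≡ 17 (mod 43) gives 9t ≡ 9 (mod 43), and since 9⁻¹ ≡ 24 (mod 43), t ≡ 1. Hence S ≡ 8 + 9·1 = 17 (mod 387).
From S ≡ 17 (mod 387) write S = 17 + 387t. Substituting into S ≡ 23 (mod 47) gives 387t ≡ 6 (mod 47), and since 11⁻¹ ≡ 30 (mod 47), t ≡ 39. Hence S ≡ 17 + 387·39 = 15110 (mod 18189).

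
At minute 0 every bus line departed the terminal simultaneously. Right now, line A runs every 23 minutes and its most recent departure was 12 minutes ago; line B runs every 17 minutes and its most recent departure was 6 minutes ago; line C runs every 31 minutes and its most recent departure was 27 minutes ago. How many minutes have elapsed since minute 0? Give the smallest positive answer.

The moduli are pairwise coprime; N = 23·17·31 = 12121.
N/23 = 527; 527 ≡ 21 (mod 23); 21·11 ≡ 1, so inverse 11.
N/17 = 713; 713 ≡ 16 (mod 17); 16·16 ≡ 1, so inverse 16.
N/31 = 391; 391 ≡ 19 (mod 31); 19·18 ≡ 1, so inverse 18.
t ≡ 12·527·11 + 6·713·16 + 27·391·18 = 328038.
328038 mod 12121 = 771.

771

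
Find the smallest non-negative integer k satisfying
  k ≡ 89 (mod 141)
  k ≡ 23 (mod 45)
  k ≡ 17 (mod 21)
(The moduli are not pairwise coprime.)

Combine the congruences pairwise.
gcd(141, 45) = 3 and 3 | (23 − 89), so the pair is consistent; merging gives k ≡ 653 (mod 2115), where 2115 = lcm(141, 45).
gcd(2115, 21) = 3 and 3 | (17 − 653), so the pair is consistent; merging gives k ≡ 2768 (mod 14805), where 14805 = lcm(2115, 21).
The solution is unique modulo lcm(141, 45, 21) = 14805.

2768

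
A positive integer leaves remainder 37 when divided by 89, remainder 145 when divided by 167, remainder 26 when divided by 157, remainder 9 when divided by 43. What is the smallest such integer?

Combine the congruences pairwise.
From n ≡ 37 (mod 89) write n = 37 + 89t. Substituting into n ≡ 145 (mod 167) gives 89t ≡ 108 (mod 167), and since 89⁻¹ ≡ 152 (mod 167), t ≡ 50. Hence n ≡ 37 + 89·50 = 4487 (mod 14863).
From n ≡ 4487 (mod 14863) write n = 4487 + 14863t. Substituting into n ≡ 26 (mod 157) gives 14863t ≡ 92 (mod 157), and since 105⁻¹ ≡ 3 (mod 157), t ≡ 119. Hence n ≡ 4487 + 14863·119 = 1773184 (mod 2333491).
From n ≡ 1773184 (mod 2333491) write n = 1773184 + 2333491t. Substituting into n ≡ 9 (mod 43) gives 2333491t ≡ 16 (mod 43), and since 10⁻¹ ≡ 13 (mod 43), t ≡ 36. Hence n ≡ 1773184 + 2333491·36 = 85778860 (mod 100340113).

85778860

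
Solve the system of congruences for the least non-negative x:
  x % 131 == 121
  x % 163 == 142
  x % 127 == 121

From x ≡ 121 (mod 131) write x = 121 + 131t. Substituting into x ≡ 142 (mod 163) gives 131t ≡ 21 (mod 163), and since 131⁻¹ ≡ 56 (mod 163), t ≡ 35. Hence x ≡ 121 + 131·35 = 4706 (mod 21353).
From x ≡ 4706 (mod 21353) write x = 4706 + 21353t. Substituting into x ≡ 121 (mod 127) gives 21353t ≡ 114 (mod 127), and since 17⁻¹ ≡ 15 (mod 127), t ≡ 59. Hence x ≡ 4706 + 21353·59 = 1264533 (mod 2711831).

1264533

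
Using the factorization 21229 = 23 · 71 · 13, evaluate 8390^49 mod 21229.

Mod 23: 8390 ≡ 18; by Fermat, exponent reduces to 49 mod 22 = 5; 18^5 ≡ 3 (mod 23).
Mod 71: 8390 ≡ 12; 12^49 ≡ 57 (mod 71).
Mod 13: 8390 ≡ 5; by Fermat, exponent reduces to 49 mod 12 = 1; 5^1 ≡ 5 (mod 13).
Combine by CRT: x ≡ 3 (mod 23), x ≡ 57 (mod 71), x ≡ 5 (mod 13) ⇒ x ≡ 4672 (mod 21229).

4672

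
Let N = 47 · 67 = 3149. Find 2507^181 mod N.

1860

Mod 47: 2507 ≡ 16; by Fermat, exponent reduces to 181 mod 46 = 43; 16^43 ≡ 27 (mod 47).
Mod 67: 2507 ≡ 28; by Fermat, exponent reduces to 181 mod 66 = 49; 28^49 ≡ 51 (mod 67).
Combine by CRT: x ≡ 27 (mod 47), x ≡ 51 (mod 67) ⇒ x ≡ 1860 (mod 3149).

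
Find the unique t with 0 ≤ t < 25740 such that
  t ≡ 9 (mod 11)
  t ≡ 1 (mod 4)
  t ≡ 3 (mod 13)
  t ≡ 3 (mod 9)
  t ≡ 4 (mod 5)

From t ≡ 9 (mod 11) write t = 9 + 11s. Substituting into t ≡ 1 (mod 4) gives 11s ≡ 0 (mod 4), and since 3⁻¹ ≡ 3 (mod 4), s ≡ 0. Hence t ≡ 9 + 11·0 = 9 (mod 44).
From t ≡ 9 (mod 44) write t = 9 + 44s. Substituting into t ≡ 3 (mod 13) gives 44s ≡ 7 (mod 13), and since 5⁻¹ ≡ 8 (mod 13), s ≡ 4. Hence t ≡ 9 + 44·4 = 185 (mod 572).
From t ≡ 185 (mod 572) write t = 185 + 572s. Substituting into t ≡ 3 (mod 9) gives 572s ≡ 7 (mod 9), and since 5⁻¹ ≡ 2 (mod 9), s ≡ 5. Hence t ≡ 185 + 572·5 = 3045 (mod 5148).
From t ≡ 3045 (mod 5148) write t = 3045 + 5148s. Substituting into t ≡ 4 (mod 5) gives 5148s ≡ 4 (mod 5), and since 3⁻¹ ≡ 2 (mod 5), s ≡ 3. Hence t ≡ 3045 + 5148·3 = 18489 (mod 25740).

18489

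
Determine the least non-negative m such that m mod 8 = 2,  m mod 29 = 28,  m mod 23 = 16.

5306

The moduli are pairwise coprime; N = 8·29·23 = 5336.
N/8 = 667; 667 ≡ 3 (mod 8); 3·3 ≡ 1, so inverse 3.
N/29 = 184; 184 ≡ 10 (mod 29); 10·3 ≡ 1, so inverse 3.
N/23 = 232; 232 ≡ 2 (mod 23); 2·12 ≡ 1, so inverse 12.
m ≡ 2·667·3 + 28·184·3 + 16·232·12 = 64002.
64002 mod 5336 = 5306.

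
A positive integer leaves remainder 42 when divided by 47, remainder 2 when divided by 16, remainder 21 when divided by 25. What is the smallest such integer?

10946

From t ≡ 42 (mod 47) write t = 42 + 47s. Substituting into t ≡ 2 (mod 16) gives 47s ≡ 8 (mod 16), and since 15⁻¹ ≡ 15 (mod 16), s ≡ 8. Hence t ≡ 42 + 47·8 = 418 (mod 752).
From t ≡ 418 (mod 752) write t = 418 + 752s. Substituting into t ≡ 21 (mod 25) gives 752s ≡ 3 (mod 25), and since 2⁻¹ ≡ 13 (mod 25), s ≡ 14. Hence t ≡ 418 + 752·14 = 10946 (mod 18800).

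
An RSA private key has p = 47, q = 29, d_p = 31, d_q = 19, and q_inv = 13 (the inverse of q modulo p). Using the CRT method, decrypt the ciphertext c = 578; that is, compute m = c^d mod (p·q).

148

m₁ = c^(d_p) mod p: c ≡ 14 (mod 47), and 14^31 mod 47 = 7.
m₂ = c^(d_q) mod q: c ≡ 27 (mod 29), and 27^19 mod 29 = 3.
h = q_inv·(m₁ − m₂) mod p = 13·(7 − 3) mod 47 = 5.
m = m₂ + h·q = 3 + 5·29 = 148.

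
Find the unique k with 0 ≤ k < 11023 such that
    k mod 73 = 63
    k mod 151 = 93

Combine the congruences pairwise.
From k ≡ 63 (mod 73) write k = 63 + 73t. Substituting into k ≡ 93 (mod 151) gives 73t ≡ 30 (mod 151), and since 73⁻¹ ≡ 60 (mod 151), t ≡ 139. Hence k ≡ 63 + 73·139 = 10210 (mod 11023).

10210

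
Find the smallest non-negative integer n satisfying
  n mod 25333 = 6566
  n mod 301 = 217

614558

gcd(25333, 301) = 7 and 7 | (217 − 6566), so the pair is consistent; merging gives n ≡ 614558 (mod 1089319), where 1089319 = lcm(25333, 301).
The solution is unique modulo lcm(25333, 301) = 1089319.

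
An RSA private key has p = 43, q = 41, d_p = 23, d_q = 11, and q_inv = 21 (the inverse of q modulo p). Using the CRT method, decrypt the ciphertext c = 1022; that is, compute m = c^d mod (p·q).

m₁ = c^(d_p) mod p: c ≡ 33 (mod 43), and 33^23 mod 43 = 29.
m₂ = c^(d_q) mod q: c ≡ 38 (mod 41), and 38^11 mod 41 = 14.
h = q_inv·(m₁ − m₂) mod p = 21·(29 − 14) mod 43 = 14.
m = m₂ + h·q = 14 + 14·41 = 588.

588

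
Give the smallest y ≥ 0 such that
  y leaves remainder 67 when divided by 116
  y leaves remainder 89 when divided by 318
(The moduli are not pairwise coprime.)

gcd(116, 318) = 2 and 2 | (89 − 67), so the pair is consistent; merging gives y ≡ 16307 (mod 18444), where 18444 = lcm(116, 318).
The solution is unique modulo lcm(116, 318) = 18444.

16307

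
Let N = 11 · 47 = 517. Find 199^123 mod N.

Mod 11: 199 ≡ 1; by Fermat, exponent reduces to 123 mod 10 = 3; 1^3 ≡ 1 (mod 11).
Mod 47: 199 ≡ 11; by Fermat, exponent reduces to 123 mod 46 = 31; 11^31 ≡ 35 (mod 47).
Combine by CRT: x ≡ 1 (mod 11), x ≡ 35 (mod 47) ⇒ x ≡ 364 (mod 517).

364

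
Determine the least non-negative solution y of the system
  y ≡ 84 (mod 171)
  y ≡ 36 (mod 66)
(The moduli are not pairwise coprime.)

2478

gcd(171, 66) = 3 and 3 | (36 − 84), so the pair is consistent; merging gives y ≡ 2478 (mod 3762), where 3762 = lcm(171, 66).
The solution is unique modulo lcm(171, 66) = 3762.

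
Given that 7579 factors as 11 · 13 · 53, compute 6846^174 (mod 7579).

Mod 11: 6846 ≡ 4; by Fermat, exponent reduces to 174 mod 10 = 4; 4^4 ≡ 3 (mod 11).
Mod 13: 6846 ≡ 8; by Fermat, exponent reduces to 174 mod 12 = 6; 8^6 ≡ 12 (mod 13).
Mod 53: 6846 ≡ 9; by Fermat, exponent reduces to 174 mod 52 = 18; 9^18 ≡ 46 (mod 53).
Combine by CRT: x ≡ 3 (mod 11), x ≡ 12 (mod 13), x ≡ 46 (mod 53) ⇒ x ≡ 311 (mod 7579).

311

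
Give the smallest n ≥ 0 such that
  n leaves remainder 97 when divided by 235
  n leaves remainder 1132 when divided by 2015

Combine the congruences pairwise.
gcd(235, 2015) = 5 and 5 | (1132 − 97), so the pair is consistent; merging gives n ≡ 17252 (mod 94705), where 94705 = lcm(235, 2015).
The solution is unique modulo lcm(235, 2015) = 94705.

17252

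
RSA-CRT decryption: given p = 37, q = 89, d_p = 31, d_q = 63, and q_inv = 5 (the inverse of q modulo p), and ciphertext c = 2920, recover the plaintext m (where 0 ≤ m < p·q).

895

m₁ = c^(d_p) mod p: c ≡ 34 (mod 37), and 34^31 mod 37 = 7.
m₂ = c^(d_q) mod q: c ≡ 72 (mod 89), and 72^63 mod 89 = 5.
h = q_inv·(m₁ − m₂) mod p = 5·(7 − 5) mod 37 = 10.
m = m₂ + h·q = 5 + 10·89 = 895.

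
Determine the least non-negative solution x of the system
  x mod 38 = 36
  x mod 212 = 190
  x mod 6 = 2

gcd(38, 212) = 2 and 2 | (190 − 36), so the pair is consistent; merging gives x ≡ 2734 (mod 4028), where 4028 = lcm(38, 212).
gcd(4028, 6) = 2 and 2 | (2 − 2734), so the pair is consistent; merging gives x ≡ 10790 (mod 12084), where 12084 = lcm(4028, 6).
The solution is unique modulo lcm(38, 212, 6) = 12084.

10790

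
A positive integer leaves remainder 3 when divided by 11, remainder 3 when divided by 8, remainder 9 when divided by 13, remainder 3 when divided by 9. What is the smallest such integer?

The moduli are pairwise coprime; M = 11·8·13·9 = 10296.
M/11 = 936; 936 ≡ 1 (mod 11), inverse 1.
M/8 = 1287; 1287 ≡ 7 (mod 8); 7·7 ≡ 1, so inverse 7.
M/13 = 792; 792 ≡ 12 (mod 13); 12·12 ≡ 1, so inverse 12.
M/9 = 1144; 1144 ≡ 1 (mod 9), inverse 1.
N ≡ 3·936·1 + 3·1287·7 + 9·792·12 + 3·1144·1 = 118803.
118803 mod 10296 = 5547.

5547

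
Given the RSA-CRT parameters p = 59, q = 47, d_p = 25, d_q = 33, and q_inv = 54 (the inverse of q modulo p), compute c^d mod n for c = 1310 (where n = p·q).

1392

m₁ = c^(d_p) mod p: c ≡ 12 (mod 59), and 12^25 mod 59 = 35.
m₂ = c^(d_q) mod q: c ≡ 41 (mod 47), and 41^33 mod 47 = 29.
h = q_inv·(m₁ − m₂) mod p = 54·(35 − 29) mod 59 = 29.
m = m₂ + h·q = 29 + 29·47 = 1392.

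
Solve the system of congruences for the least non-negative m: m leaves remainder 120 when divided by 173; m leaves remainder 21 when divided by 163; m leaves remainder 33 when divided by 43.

From m ≡ 120 (mod 173) write m = 120 + 173t. Substituting into m ≡ 21 (mod 163) gives 173t ≡ 64 (mod 163), and since 10⁻¹ ≡ 49 (mod 163), t ≡ 39. Hence m ≡ 120 + 173·39 = 6867 (mod 28199).
From m ≡ 6867 (mod 28199) write m = 6867 + 28199t. Substituting into m ≡ 33 (mod 43) gives 28199t ≡ 3 (mod 43), and since 34⁻¹ ≡ 19 (mod 43), t ≡ 14. Hence m ≡ 6867 + 28199·14 = 401653 (mod 1212557).

401653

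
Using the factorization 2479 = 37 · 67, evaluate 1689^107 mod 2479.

Mod 37: 1689 ≡ 24; by Fermat, exponent reduces to 107 mod 36 = 35; 24^35 ≡ 17 (mod 37).
Mod 67: 1689 ≡ 14; by Fermat, exponent reduces to 107 mod 66 = 41; 14^41 ≡ 22 (mod 67).
Combine by CRT: x ≡ 17 (mod 37), x ≡ 22 (mod 67) ⇒ x ≡ 424 (mod 2479).

424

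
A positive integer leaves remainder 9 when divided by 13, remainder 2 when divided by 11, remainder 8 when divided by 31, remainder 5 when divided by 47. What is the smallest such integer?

The moduli are pairwise coprime; N = 13·11·31·47 = 208351.
N/13 = 16027; 16027 ≡ 11 (mod 13); 11·6 ≡ 1, so inverse 6.
N/11 = 18941; 18941 ≡ 10 (mod 11); 10·10 ≡ 1, so inverse 10.
N/31 = 6721; 6721 ≡ 25 (mod 31); 25·5 ≡ 1, so inverse 5.
N/47 = 4433; 4433 ≡ 15 (mod 47); 15·22 ≡ 1, so inverse 22.
x ≡ 9·16027·6 + 2·18941·10 + 8·6721·5 + 5·4433·22 = 2000748.
2000748 mod 208351 = 125589.

125589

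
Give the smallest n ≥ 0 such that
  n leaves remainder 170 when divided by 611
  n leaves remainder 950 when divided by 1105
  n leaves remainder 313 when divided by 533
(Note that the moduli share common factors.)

873900

gcd(611, 1105) = 13 and 13 | (950 − 170), so the pair is consistent; merging gives n ≡ 42940 (mod 51935), where 51935 = lcm(611, 1105).
gcd(51935, 533) = 13 and 13 | (313 − 42940), so the pair is consistent; merging gives n ≡ 873900 (mod 2129335), where 2129335 = lcm(51935, 533).
The solution is unique modulo lcm(611, 1105, 533) = 2129335.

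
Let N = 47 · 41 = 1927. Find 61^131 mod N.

472

Mod 47: 61 ≡ 14; by Fermat, exponent reduces to 131 mod 46 = 39; 14^39 ≡ 2 (mod 47).
Mod 41: 61 ≡ 20; by Fermat, exponent reduces to 131 mod 40 = 11; 20^11 ≡ 21 (mod 41).
Combine by CRT: x ≡ 2 (mod 47), x ≡ 21 (mod 41) ⇒ x ≡ 472 (mod 1927).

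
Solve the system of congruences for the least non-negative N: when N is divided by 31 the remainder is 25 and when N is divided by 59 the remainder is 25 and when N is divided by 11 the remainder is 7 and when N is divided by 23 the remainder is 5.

The moduli are pairwise coprime; M = 31·59·11·23 = 462737.
M/31 = 14927; 14927 ≡ 16 (mod 31); 16·2 ≡ 1, so inverse 2.
M/59 = 7843; 7843 ≡ 55 (mod 59); 55·44 ≡ 1, so inverse 44.
M/11 = 42067; 42067 ≡ 3 (mod 11); 3·4 ≡ 1, so inverse 4.
M/23 = 20119; 20119 ≡ 17 (mod 23); 17·19 ≡ 1, so inverse 19.
N ≡ 25·14927·2 + 25·7843·44 + 7·42067·4 + 5·20119·19 = 12462831.
12462831 mod 462737 = 431669.

431669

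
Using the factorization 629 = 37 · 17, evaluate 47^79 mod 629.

Mod 37: 47 ≡ 10; by Fermat, exponent reduces to 79 mod 36 = 7; 10^7 ≡ 10 (mod 37).
Mod 17: 47 ≡ 13; by Fermat, exponent reduces to 79 mod 16 = 15; 13^15 ≡ 4 (mod 17).
Combine by CRT: x ≡ 10 (mod 37), x ≡ 4 (mod 17) ⇒ x ≡ 565 (mod 629).

565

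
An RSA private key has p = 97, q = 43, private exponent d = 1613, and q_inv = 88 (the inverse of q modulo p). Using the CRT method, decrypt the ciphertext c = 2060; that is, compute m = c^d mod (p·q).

1054

d_p = d mod (p−1) = 1613 mod 96 = 77; d_q = d mod (q−1) = 17.
m₁ = c^(d_p) mod p: c ≡ 23 (mod 97), and 23^77 mod 97 = 84.
m₂ = c^(d_q) mod q: c ≡ 39 (mod 43), and 39^17 mod 43 = 22.
h = q_inv·(m₁ − m₂) mod p = 88·(84 − 22) mod 97 = 24.
m = m₂ + h·q = 22 + 24·43 = 1054.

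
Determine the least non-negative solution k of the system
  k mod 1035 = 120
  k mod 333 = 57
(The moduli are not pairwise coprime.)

27030

Combine the congruences pairwise.
gcd(1035, 333) = 9 and 9 | (57 − 120), so the pair is consistent; merging gives k ≡ 27030 (mod 38295), where 38295 = lcm(1035, 333).
The solution is unique modulo lcm(1035, 333) = 38295.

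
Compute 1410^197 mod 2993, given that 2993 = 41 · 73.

Mod 41: 1410 ≡ 16; by Fermat, exponent reduces to 197 mod 40 = 37; 16^37 ≡ 10 (mod 41).
Mod 73: 1410 ≡ 23; by Fermat, exponent reduces to 197 mod 72 = 53; 23^53 ≡ 19 (mod 73).
Combine by CRT: x ≡ 10 (mod 41), x ≡ 19 (mod 73) ⇒ x ≡ 92 (mod 2993).

92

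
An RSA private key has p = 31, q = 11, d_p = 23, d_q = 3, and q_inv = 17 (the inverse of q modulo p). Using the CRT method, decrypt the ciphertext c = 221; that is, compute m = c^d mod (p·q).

188

m₁ = c^(d_p) mod p: c ≡ 4 (mod 31), and 4^23 mod 31 = 2.
m₂ = c^(d_q) mod q: c ≡ 1 (mod 11), and 1^3 mod 11 = 1.
h = q_inv·(m₁ − m₂) mod p = 17·(2 − 1) mod 31 = 17.
m = m₂ + h·q = 1 + 17·11 = 188.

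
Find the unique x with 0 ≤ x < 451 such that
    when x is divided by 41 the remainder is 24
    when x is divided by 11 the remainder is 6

270

From x ≡ 24 (mod 41) write x = 24 + 41t. Substituting into x ≡ 6 (mod 11) gives 41t ≡ 4 (mod 11), and since 8⁻¹ ≡ 7 (mod 11), t ≡ 6. Hence x ≡ 24 + 41·6 = 270 (mod 451).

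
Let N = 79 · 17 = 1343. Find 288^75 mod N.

Mod 79: 288 ≡ 51; 51^75 ≡ 8 (mod 79).
Mod 17: 288 ≡ 16; by Fermat, exponent reduces to 75 mod 16 = 11; 16^11 ≡ 16 (mod 17).
Combine by CRT: x ≡ 8 (mod 79), x ≡ 16 (mod 17) ⇒ x ≡ 798 (mod 1343).

798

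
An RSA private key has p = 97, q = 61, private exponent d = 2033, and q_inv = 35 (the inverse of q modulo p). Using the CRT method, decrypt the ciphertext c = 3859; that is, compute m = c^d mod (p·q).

d_p = d mod (p−1) = 2033 mod 96 = 17; d_q = d mod (q−1) = 53.
m₁ = c^(d_p) mod p: c ≡ 76 (mod 97), and 76^17 mod 97 = 56.
m₂ = c^(d_q) mod q: c ≡ 16 (mod 61), and 16^53 mod 61 = 57.
h = q_inv·(m₁ − m₂) mod p = 35·(56 − 57) mod 97 = 62.
m = m₂ + h·q = 57 + 62·61 = 3839.

3839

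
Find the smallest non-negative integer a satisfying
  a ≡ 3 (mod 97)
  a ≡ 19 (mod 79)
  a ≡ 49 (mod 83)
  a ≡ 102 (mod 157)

17352527

Combine the congruences pairwise.
From a ≡ 3 (mod 97) write a = 3 + 97t. Substituting into a ≡ 19 (mod 79) gives 97t ≡ 16 (mod 79), and since 18⁻¹ ≡ 22 (mod 79), t ≡ 36. Hence a ≡ 3 + 97·36 = 3495 (mod 7663).
From a ≡ 3495 (mod 7663) write a = 3495 + 7663t. Substituting into a ≡ 49 (mod 83) gives 7663t ≡ 40 (mod 83), and since 27⁻¹ ≡ 40 (mod 83), t ≡ 23. Hence a ≡ 3495 + 7663·23 = 179744 (mod 636029).
From a ≡ 179744 (mod 636029) write a = 179744 + 636029t. Substituting into a ≡ 102 (mod 157) gives 636029t ≡ 123 (mod 157), and since 22⁻¹ ≡ 50 (mod 157), t ≡ 27. Hence a ≡ 179744 + 636029·27 = 17352527 (mod 99856553).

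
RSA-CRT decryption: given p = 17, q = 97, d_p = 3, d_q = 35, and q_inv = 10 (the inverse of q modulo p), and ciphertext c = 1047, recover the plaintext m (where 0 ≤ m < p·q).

439

m₁ = c^(d_p) mod p: c ≡ 10 (mod 17), and 10^3 mod 17 = 14.
m₂ = c^(d_q) mod q: c ≡ 77 (mod 97), and 77^35 mod 97 = 51.
h = q_inv·(m₁ − m₂) mod p = 10·(14 − 51) mod 17 = 4.
m = m₂ + h·q = 51 + 4·97 = 439.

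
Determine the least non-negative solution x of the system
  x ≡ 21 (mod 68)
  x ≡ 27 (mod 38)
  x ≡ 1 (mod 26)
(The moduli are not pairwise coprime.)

Combine the congruences pairwise.
gcd(68, 38) = 2 and 2 | (27 − 21), so the pair is consistent; merging gives x ≡ 293 (mod 1292), where 1292 = lcm(68, 38).
gcd(1292, 26) = 2 and 2 | (1 − 293), so the pair is consistent; merging gives x ≡ 5461 (mod 16796), where 16796 = lcm(1292, 26).
The solution is unique modulo lcm(68, 38, 26) = 16796.

5461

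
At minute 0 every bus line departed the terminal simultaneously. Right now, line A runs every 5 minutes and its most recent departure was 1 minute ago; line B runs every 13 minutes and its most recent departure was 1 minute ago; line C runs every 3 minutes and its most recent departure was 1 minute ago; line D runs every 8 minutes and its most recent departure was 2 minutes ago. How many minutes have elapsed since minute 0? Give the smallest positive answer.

The moduli are pairwise coprime; N = 5·13·3·8 = 1560.
N/5 = 312; 312 ≡ 2 (mod 5); 2·3 ≡ 1, so inverse 3.
N/13 = 120; 120 ≡ 3 (mod 13); 3·9 ≡ 1, so inverse 9.
N/3 = 520; 520 ≡ 1 (mod 3), inverse 1.
N/8 = 195; 195 ≡ 3 (mod 8); 3·3 ≡ 1, so inverse 3.
t ≡ 1·312·3 + 1·120·9 + 1·520·1 + 2·195·3 = 3706.
3706 mod 1560 = 586.

586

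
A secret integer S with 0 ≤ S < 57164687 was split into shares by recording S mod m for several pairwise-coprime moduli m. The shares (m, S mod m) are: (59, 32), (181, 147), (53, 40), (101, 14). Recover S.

The moduli are pairwise coprime; N = 59·181·53·101 = 57164687.
N/59 = 968893; 968893 ≡ 54 (mod 59); 54·47 ≡ 1, so inverse 47.
N/181 = 315827; 315827 ≡ 163 (mod 181); 163·10 ≡ 1, so inverse 10.
N/53 = 1078579; 1078579 ≡ 29 (mod 53); 29·11 ≡ 1, so inverse 11.
N/101 = 565987; 565987 ≡ 84 (mod 101); 84·95 ≡ 1, so inverse 95.
S ≡ 32·968893·47 + 147·315827·10 + 40·1078579·11 + 14·565987·95 = 3148818232.
3148818232 mod 57164687 = 4760447.

4760447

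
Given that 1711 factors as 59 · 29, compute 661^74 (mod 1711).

1267

Mod 59: 661 ≡ 12; by Fermat, exponent reduces to 74 mod 58 = 16; 12^16 ≡ 28 (mod 59).
Mod 29: 661 ≡ 23; by Fermat, exponent reduces to 74 mod 28 = 18; 23^18 ≡ 20 (mod 29).
Combine by CRT: x ≡ 28 (mod 59), x ≡ 20 (mod 29) ⇒ x ≡ 1267 (mod 1711).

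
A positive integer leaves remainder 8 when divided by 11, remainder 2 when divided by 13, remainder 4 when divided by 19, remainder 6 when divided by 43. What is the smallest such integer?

51950

From a ≡ 8 (mod 11) write a = 8 + 11t. Substituting into a ≡ 2 (mod 13) gives 11t ≡ 7 (mod 13), and since 11⁻¹ ≡ 6 (mod 13), t ≡ 3. Hence a ≡ 8 + 11·3 = 41 (mod 143).
From a ≡ 41 (mod 143) write a = 41 + 143t. Substituting into a ≡ 4 (mod 19) gives 143t ≡ 1 (mod 19), and since 10⁻¹ ≡ 2 (mod 19), t ≡ 2. Hence a ≡ 41 + 143·2 = 327 (mod 2717).
From a ≡ 327 (mod 2717) write a = 327 + 2717t. Substituting into a ≡ 6 (mod 43) gives 2717t ≡ 23 (mod 43), and since 8⁻¹ ≡ 27 (mod 43), t ≡ 19. Hence a ≡ 327 + 2717·19 = 51950 (mod 116831).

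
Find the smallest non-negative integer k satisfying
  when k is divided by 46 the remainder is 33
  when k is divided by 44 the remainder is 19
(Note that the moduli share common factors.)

Combine the congruences pairwise.
gcd(46, 44) = 2 and 2 | (19 − 33), so the pair is consistent; merging gives k ≡ 723 (mod 1012), where 1012 = lcm(46, 44).
The solution is unique modulo lcm(46, 44) = 1012.

723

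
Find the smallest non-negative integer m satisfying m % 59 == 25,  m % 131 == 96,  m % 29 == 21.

37431

The moduli are pairwise coprime; N = 59·131·29 = 224141.
N/59 = 3799; 3799 ≡ 23 (mod 59); 23·18 ≡ 1, so inverse 18.
N/131 = 1711; 1711 ≡ 8 (mod 131); 8·82 ≡ 1, so inverse 82.
N/29 = 7729; 7729 ≡ 15 (mod 29); 15·2 ≡ 1, so inverse 2.
m ≡ 25·3799·18 + 96·1711·82 + 21·7729·2 = 15503160.
15503160 mod 224141 = 37431.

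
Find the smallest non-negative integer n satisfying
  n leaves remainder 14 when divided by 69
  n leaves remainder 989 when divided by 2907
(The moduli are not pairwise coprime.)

64943

gcd(69, 2907) = 3 and 3 | (989 − 14), so the pair is consistent; merging gives n ≡ 64943 (mod 66861), where 66861 = lcm(69, 2907).
The solution is unique modulo lcm(69, 2907) = 66861.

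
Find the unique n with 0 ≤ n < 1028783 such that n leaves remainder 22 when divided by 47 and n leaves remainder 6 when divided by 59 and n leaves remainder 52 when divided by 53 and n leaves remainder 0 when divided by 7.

The moduli are pairwise coprime; M = 47·59·53·7 = 1028783.
M/47 = 21889; 21889 ≡ 34 (mod 47); 34·18 ≡ 1, so inverse 18.
M/59 = 17437; 17437 ≡ 32 (mod 59); 32·24 ≡ 1, so inverse 24.
M/53 = 19411; 19411 ≡ 13 (mod 53); 13·49 ≡ 1, so inverse 49.
M/7 = 146969; 146969 ≡ 4 (mod 7); 4·2 ≡ 1, so inverse 2.
n ≡ 22·21889·18 + 6·17437·24 + 52·19411·49 + 0·146969·2 = 60638200.
60638200 mod 1028783 = 968786.

968786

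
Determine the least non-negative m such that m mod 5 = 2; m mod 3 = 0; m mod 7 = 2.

From m ≡ 2 (mod 5) write m = 2 + 5t. Substituting into m ≡ 0 (mod 3) gives 5t ≡ 1 (mod 3), and since 2⁻¹ ≡ 2 (mod 3), t ≡ 2. Hence m ≡ 2 + 5·2 = 12 (mod 15).
From m ≡ 12 (mod 15) write m = 12 + 15t. Substituting into m ≡ 2 (mod 7) gives 15t ≡ 4 (mod 7), and since 1⁻¹ ≡ 1 (mod 7), t ≡ 4. Hence m ≡ 12 + 15·4 = 72 (mod 105).

72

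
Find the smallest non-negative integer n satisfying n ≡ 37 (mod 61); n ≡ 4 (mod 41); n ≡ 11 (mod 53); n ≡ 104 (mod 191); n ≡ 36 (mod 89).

746907705

The moduli are pairwise coprime; M = 61·41·53·191·89 = 2253268447.
M/61 = 36938827; 36938827 ≡ 33 (mod 61); 33·37 ≡ 1, so inverse 37.
M/41 = 54957767; 54957767 ≡ 14 (mod 41); 14·3 ≡ 1, so inverse 3.
M/53 = 42514499; 42514499 ≡ 19 (mod 53); 19·14 ≡ 1, so inverse 14.
M/191 = 11797217; 11797217 ≡ 102 (mod 191); 102·103 ≡ 1, so inverse 103.
M/89 = 25317623; 25317623 ≡ 60 (mod 89); 60·46 ≡ 1, so inverse 46.
n ≡ 37·36938827·37 + 4·54957767·3 + 11·42514499·14 + 104·11797217·103 + 36·25317623·46 = 226073752405.
226073752405 mod 2253268447 = 746907705.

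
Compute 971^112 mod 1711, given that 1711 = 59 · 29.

668

Mod 59: 971 ≡ 27; by Fermat, exponent reduces to 112 mod 58 = 54; 27^54 ≡ 19 (mod 59).
Mod 29: 971 ≡ 14; since 28 | 112, by Fermat 14^112 ≡ 1 (mod 29).
Combine by CRT: x ≡ 19 (mod 59), x ≡ 1 (mod 29) ⇒ x ≡ 668 (mod 1711).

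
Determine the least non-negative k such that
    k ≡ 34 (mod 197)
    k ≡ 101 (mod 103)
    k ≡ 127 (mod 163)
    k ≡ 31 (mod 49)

The moduli are pairwise coprime; N = 197·103·163·49 = 162064217.
N/197 = 822661; 822661 ≡ 186 (mod 197); 186·179 ≡ 1, so inverse 179.
N/103 = 1573439; 1573439 ≡ 11 (mod 103); 11·75 ≡ 1, so inverse 75.
N/163 = 994259; 994259 ≡ 122 (mod 163); 122·159 ≡ 1, so inverse 159.
N/49 = 3307433; 3307433 ≡ 31 (mod 49); 31·19 ≡ 1, so inverse 19.
k ≡ 34·822661·179 + 101·1573439·75 + 127·994259·159 + 31·3307433·19 = 38950665295.
38950665295 mod 162064217 = 55253215.

55253215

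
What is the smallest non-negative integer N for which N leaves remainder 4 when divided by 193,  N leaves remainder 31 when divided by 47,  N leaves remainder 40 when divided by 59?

117155

The moduli are pairwise coprime; M = 193·47·59 = 535189.
M/193 = 2773; 2773 ≡ 71 (mod 193); 71·87 ≡ 1, so inverse 87.
M/47 = 11387; 11387 ≡ 13 (mod 47); 13·29 ≡ 1, so inverse 29.
M/59 = 9071; 9071 ≡ 44 (mod 59); 44·55 ≡ 1, so inverse 55.
N ≡ 4·2773·87 + 31·11387·29 + 40·9071·55 = 31158117.
31158117 mod 535189 = 117155.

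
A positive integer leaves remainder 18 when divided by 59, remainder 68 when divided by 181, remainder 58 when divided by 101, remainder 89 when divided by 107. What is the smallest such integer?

16683743

Combine the congruences pairwise.
From m ≡ 18 (mod 59) write m = 18 + 59t. Substituting into m ≡ 68 (mod 181) gives 59t ≡ 50 (mod 181), and since 59⁻¹ ≡ 135 (mod 181), t ≡ 53. Hence m ≡ 18 + 59·53 = 3145 (mod 10679).
From m ≡ 3145 (mod 10679) write m = 3145 + 10679t. Substituting into m ≡ 58 (mod 101) gives 10679t ≡ 44 (mod 101), and since 74⁻¹ ≡ 86 (mod 101), t ≡ 47. Hence m ≡ 3145 + 10679·47 = 505058 (mod 1078579).
From m ≡ 505058 (mod 1078579) write m = 505058 + 1078579t. Substituting into m ≡ 89 (mod 107) gives 1078579t ≡ 71 (mod 107), and since 19⁻¹ ≡ 62 (mod 107), t ≡ 15. Hence m ≡ 505058 + 1078579·15 = 16683743 (mod 115407953).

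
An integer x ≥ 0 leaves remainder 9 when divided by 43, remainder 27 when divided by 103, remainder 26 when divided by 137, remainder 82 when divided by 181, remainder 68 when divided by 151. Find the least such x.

5593247240

From x ≡ 9 (mod 43) write x = 9 + 43t. Substituting into x ≡ 27 (mod 103) gives 43t ≡ 18 (mod 103), and since 43⁻¹ ≡ 12 (mod 103), t ≡ 10. Hence x ≡ 9 + 43·10 = 439 (mod 4429).
From x ≡ 439 (mod 4429) write x = 439 + 4429t. Substituting into x ≡ 26 (mod 137) gives 4429t ≡ 135 (mod 137), and since 45⁻¹ ≡ 67 (mod 137), t ≡ 3. Hence x ≡ 439 + 4429·3 = 13726 (mod 606773).
From x ≡ 13726 (mod 606773) write x = 13726 + 606773t. Substituting into x ≡ 82 (mod 181) gives 606773t ≡ 112 (mod 181), and since 61⁻¹ ≡ 92 (mod 181), t ≡ 168. Hence x ≡ 13726 + 606773·168 = 101951590 (mod 109825913).
From x ≡ 101951590 (mod 109825913) write x = 101951590 + 109825913t. Substituting into x ≡ 68 (mod 151) gives 109825913t ≡ 54 (mod 151), and since 140⁻¹ ≡ 96 (mod 151), t ≡ 50. Hence x ≡ 101951590 + 109825913·50 = 5593247240 (mod 16583712863).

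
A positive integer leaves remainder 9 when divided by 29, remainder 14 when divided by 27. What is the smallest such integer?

From x ≡ 9 (mod 29) write x = 9 + 29t. Substituting into x ≡ 14 (mod 27) gives 29t ≡ 5 (mod 27), and since 2⁻¹ ≡ 14 (mod 27), t ≡ 16. Hence x ≡ 9 + 29·16 = 473 (mod 783).

473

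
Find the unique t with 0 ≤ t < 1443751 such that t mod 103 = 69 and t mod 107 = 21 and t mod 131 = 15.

From t ≡ 69 (mod 103) write t = 69 + 103s. Substituting into t ≡ 21 (mod 107) gives 103s ≡ 59 (mod 107), and since 103⁻¹ ≡ 80 (mod 107), s ≡ 12. Hence t ≡ 69 + 103·12 = 1305 (mod 11021).
From t ≡ 1305 (mod 11021) write t = 1305 + 11021s. Substituting into t ≡ 15 (mod 131) gives 11021s ≡ 20 (mod 131), and since 17⁻¹ ≡ 54 (mod 131), s ≡ 32. Hence t ≡ 1305 + 11021·32 = 353977 (mod 1443751).

353977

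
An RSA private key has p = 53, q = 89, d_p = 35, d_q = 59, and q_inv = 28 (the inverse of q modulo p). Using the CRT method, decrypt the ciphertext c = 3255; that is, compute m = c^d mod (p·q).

973

m₁ = c^(d_p) mod p: c ≡ 22 (mod 53), and 22^35 mod 53 = 19.
m₂ = c^(d_q) mod q: c ≡ 51 (mod 89), and 51^59 mod 89 = 83.
h = q_inv·(m₁ − m₂) mod p = 28·(19 − 83) mod 53 = 10.
m = m₂ + h·q = 83 + 10·89 = 973.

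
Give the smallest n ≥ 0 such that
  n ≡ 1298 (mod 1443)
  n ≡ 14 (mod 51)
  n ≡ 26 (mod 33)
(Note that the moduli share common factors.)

gcd(1443, 51) = 3 and 3 | (14 − 1298), so the pair is consistent; merging gives n ≡ 20057 (mod 24531), where 24531 = lcm(1443, 51).
gcd(24531, 33) = 3 and 3 | (26 − 20057), so the pair is consistent; merging gives n ≡ 20057 (mod 269841), where 269841 = lcm(24531, 33).
The solution is unique modulo lcm(1443, 51, 33) = 269841.

20057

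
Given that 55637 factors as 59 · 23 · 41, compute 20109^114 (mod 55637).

Mod 59: 20109 ≡ 49; by Fermat, exponent reduces to 114 mod 58 = 56; 49^56 ≡ 36 (mod 59).
Mod 23: 20109 ≡ 7; by Fermat, exponent reduces to 114 mod 22 = 4; 7^4 ≡ 9 (mod 23).
Mod 41: 20109 ≡ 19; by Fermat, exponent reduces to 114 mod 40 = 34; 19^34 ≡ 2 (mod 41).
Combine by CRT: x ≡ 36 (mod 59), x ≡ 9 (mod 23), x ≡ 2 (mod 41) ⇒ x ≡ 13901 (mod 55637).

13901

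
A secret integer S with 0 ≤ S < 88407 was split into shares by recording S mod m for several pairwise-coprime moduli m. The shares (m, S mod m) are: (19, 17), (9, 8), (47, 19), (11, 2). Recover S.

The moduli are pairwise coprime; N = 19·9·47·11 = 88407.
N/19 = 4653; 4653 ≡ 17 (mod 19); 17·9 ≡ 1, so inverse 9.
N/9 = 9823; 9823 ≡ 4 (mod 9); 4·7 ≡ 1, so inverse 7.
N/47 = 1881; 1881 ≡ 1 (mod 47), inverse 1.
N/11 = 8037; 8037 ≡ 7 (mod 11); 7·8 ≡ 1, so inverse 8.
S ≡ 17·4653·9 + 8·9823·7 + 19·1881·1 + 2·8037·8 = 1426328.
1426328 mod 88407 = 11816.

11816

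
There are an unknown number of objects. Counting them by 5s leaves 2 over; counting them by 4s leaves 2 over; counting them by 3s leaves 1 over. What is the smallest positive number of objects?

The moduli are pairwise coprime; M = 5·4·3 = 60.
M/5 = 12; 12 ≡ 2 (mod 5); 2·3 ≡ 1, so inverse 3.
M/4 = 15; 15 ≡ 3 (mod 4); 3·3 ≡ 1, so inverse 3.
M/3 = 20; 20 ≡ 2 (mod 3); 2·2 ≡ 1, so inverse 2.
N ≡ 2·12·3 + 2·15·3 + 1·20·2 = 202.
202 mod 60 = 22.

22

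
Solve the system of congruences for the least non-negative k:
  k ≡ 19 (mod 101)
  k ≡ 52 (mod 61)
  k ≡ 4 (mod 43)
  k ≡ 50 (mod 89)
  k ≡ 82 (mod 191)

The moduli are pairwise coprime; N = 101·61·43·89·191 = 4503426077.
N/101 = 44588377; 44588377 ≡ 8 (mod 101); 8·38 ≡ 1, so inverse 38.
N/61 = 73826657; 73826657 ≡ 4 (mod 61); 4·46 ≡ 1, so inverse 46.
N/43 = 104730839; 104730839 ≡ 39 (mod 43); 39·32 ≡ 1, so inverse 32.
N/89 = 50600293; 50600293 ≡ 55 (mod 89); 55·34 ≡ 1, so inverse 34.
N/191 = 23578147; 23578147 ≡ 152 (mod 191); 152·142 ≡ 1, so inverse 142.
k ≡ 19·44588377·38 + 52·73826657·46 + 4·104730839·32 + 50·50600293·34 + 82·23578147·142 = 582756160898.
582756160898 mod 4503426077 = 1814196965.

1814196965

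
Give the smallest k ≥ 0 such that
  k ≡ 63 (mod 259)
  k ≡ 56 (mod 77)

Combine the congruences pairwise.
gcd(259, 77) = 7 and 7 | (56 − 63), so the pair is consistent; merging gives k ≡ 2135 (mod 2849), where 2849 = lcm(259, 77).
The solution is unique modulo lcm(259, 77) = 2849.

2135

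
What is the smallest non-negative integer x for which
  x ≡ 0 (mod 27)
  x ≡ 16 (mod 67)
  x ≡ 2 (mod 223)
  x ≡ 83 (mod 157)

42139197

From x ≡ 0 (mod 27) write x = 0 + 27t. Substituting into x ≡ 16 (mod 67) gives 27t ≡ 16 (mod 67), and since 27⁻¹ ≡ 5 (mod 67), t ≡ 13. Hence x ≡ 0 + 27·13 = 351 (mod 1809).
From x ≡ 351 (mod 1809) write x = 351 + 1809t. Substituting into x ≡ 2 (mod 223) gives 1809t ≡ 97 (mod 223), and since 25⁻¹ ≡ 116 (mod 223), t ≡ 102. Hence x ≡ 351 + 1809·102 = 184869 (mod 403407).
From x ≡ 184869 (mod 403407) write x = 184869 + 403407t. Substituting into x ≡ 83 (mod 157) gives 403407t ≡ 3 (mod 157), and since 74⁻¹ ≡ 87 (mod 157), t ≡ 104. Hence x ≡ 184869 + 403407·104 = 42139197 (mod 63334899).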